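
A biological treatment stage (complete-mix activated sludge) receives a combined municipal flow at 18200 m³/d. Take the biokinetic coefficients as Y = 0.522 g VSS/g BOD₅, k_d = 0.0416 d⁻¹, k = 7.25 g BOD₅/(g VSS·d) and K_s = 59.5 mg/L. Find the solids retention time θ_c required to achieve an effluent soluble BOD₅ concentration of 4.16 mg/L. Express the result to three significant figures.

θ_c ≈ 4.86 d

From 1/θ_c = Y·k·S/(K_s + S) − k_d: Y·k·S/(K_s+S) = 0.522 × 7.25 × 4.16 / (59.5 + 4.16) = 0.2473 d⁻¹.
θ_c = 1/(μ − k_d) = 1/(0.2473 − 0.0416) = 1/0.2057 = 4.861 d.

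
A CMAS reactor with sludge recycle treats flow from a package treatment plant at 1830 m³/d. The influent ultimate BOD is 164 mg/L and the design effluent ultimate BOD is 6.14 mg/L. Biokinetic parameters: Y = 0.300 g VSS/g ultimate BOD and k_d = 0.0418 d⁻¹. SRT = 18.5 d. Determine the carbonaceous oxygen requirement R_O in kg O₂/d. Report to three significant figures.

R_O ≈ 219 kg O₂/d

Observed yield with endogenous decay: Y_obs = Y / (1 + k_d·θ_c) = 0.300 / (1 + 0.0418 × 18.5) = 0.300 / 1.773 = 0.1692 g VSS/g ultimate BOD.
Q·(S₀ − S) = 1830 × (164 − 6.14) × 10⁻³ = 288.9 kg/d removed.
Net sludge production P_X = 0.1692 × 288.9 = 48.87 kg VSS/d.
R_O = Q·ΔS − 1.42 P_X = 288.9 − 69.40 = 219.5 kg O₂/d.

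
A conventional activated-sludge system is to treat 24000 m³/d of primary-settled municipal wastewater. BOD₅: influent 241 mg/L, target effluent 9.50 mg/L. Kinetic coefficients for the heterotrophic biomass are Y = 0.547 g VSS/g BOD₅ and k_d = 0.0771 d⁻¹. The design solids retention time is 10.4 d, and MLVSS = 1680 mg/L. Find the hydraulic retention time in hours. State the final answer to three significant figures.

Steady-state biomass mass balance: V·X·(1 + k_d·θ_c) = Y·Q·(S₀ − S)·θ_c, so V = 0.547 × 24000 × (241 − 9.50) × 10.4 / [1680 × (1 + 0.0771 × 10.4)] = 3.16×10^7 / 3027 = 10441 m³.
Hydraulic retention time τ = V/Q = 10441 / 24000 = 0.4351 d = 10.44 h.

τ ≈ 10.4 h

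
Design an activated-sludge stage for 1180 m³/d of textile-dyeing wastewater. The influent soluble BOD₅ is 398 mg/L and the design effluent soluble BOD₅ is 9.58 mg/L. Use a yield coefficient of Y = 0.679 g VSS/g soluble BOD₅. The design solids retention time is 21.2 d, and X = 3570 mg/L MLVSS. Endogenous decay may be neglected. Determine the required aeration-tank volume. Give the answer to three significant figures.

Biomass mass balance (decay neglected): V·X = Y·Q·(S₀ − S)·θ_c, so V = 0.679 × 1180 × (398 − 9.58) × 21.2 / 3570 = 1848 m³.

V ≈ 1850 m³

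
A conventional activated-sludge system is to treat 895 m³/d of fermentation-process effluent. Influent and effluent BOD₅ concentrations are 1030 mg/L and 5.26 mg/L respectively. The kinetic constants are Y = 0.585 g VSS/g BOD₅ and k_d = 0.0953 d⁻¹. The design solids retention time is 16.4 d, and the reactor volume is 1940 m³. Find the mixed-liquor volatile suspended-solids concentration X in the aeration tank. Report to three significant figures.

Solving the biomass balance for X: X = Y Q (S₀−S) θ_c / [V (1+k_d θ_c)] = 0.585 × 895 × (1030 − 5.26) × 16.4 / [1940 × (1 + 0.0953 × 16.4)] = 1770 mg/L.

X ≈ 1770 mg/L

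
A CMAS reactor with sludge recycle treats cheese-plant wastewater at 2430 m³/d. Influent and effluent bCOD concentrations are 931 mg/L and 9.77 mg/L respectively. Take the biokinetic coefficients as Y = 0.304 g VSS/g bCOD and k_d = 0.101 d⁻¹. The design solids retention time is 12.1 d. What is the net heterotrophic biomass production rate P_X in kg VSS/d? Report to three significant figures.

P_X ≈ 306 kg VSS/d

The observed yield is Y_obs = Y/(1 + k_d·θ_c) = 0.304 / (1 + 0.101 × 12.1) = 0.304 / 2.222 = 0.1368 g VSS per g bCOD removed.
Mass of bCOD removed per day: Q(S₀ − S) = 2430 × 921.2 g/m³ = 2239 kg/d.
P_X = Y_obs · Q(S₀ − S) = 0.1368 × 2239 = 306.3 kg VSS/d.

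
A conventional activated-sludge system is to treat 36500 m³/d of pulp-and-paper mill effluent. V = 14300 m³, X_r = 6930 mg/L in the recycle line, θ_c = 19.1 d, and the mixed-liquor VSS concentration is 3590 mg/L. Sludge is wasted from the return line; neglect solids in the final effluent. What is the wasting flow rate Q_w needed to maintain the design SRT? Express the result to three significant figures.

Wasting from the return line (neglecting effluent solids): Q_w = V·X / (θ_c·X_r) = 14300 × 3590 / (19.1 × 6930) = 387.9 m³/d.

Q_w ≈ 388 m³/d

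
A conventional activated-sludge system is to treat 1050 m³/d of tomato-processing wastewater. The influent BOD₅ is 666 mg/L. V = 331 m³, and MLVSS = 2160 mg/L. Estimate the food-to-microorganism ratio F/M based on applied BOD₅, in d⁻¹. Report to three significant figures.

F/M ≈ 0.978 d⁻¹

F/M = applied load / biomass = Q·S₀/(V·X) = 1050 × 666 / (331.0 × 2160) = 0.9781 d⁻¹.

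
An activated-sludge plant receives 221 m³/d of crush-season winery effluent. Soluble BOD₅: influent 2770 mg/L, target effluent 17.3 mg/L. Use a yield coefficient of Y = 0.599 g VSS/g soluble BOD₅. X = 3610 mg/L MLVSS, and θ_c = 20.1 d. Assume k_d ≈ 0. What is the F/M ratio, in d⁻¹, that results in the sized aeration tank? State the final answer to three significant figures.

F/M ≈ 0.0836 d⁻¹

V·X = Y·Q·ΔS·θ_c gives V = 0.599 × 221 × (2770 − 17.3) × 20.1 / 3610 = 2029 m³.
Food-to-microorganism ratio F/M = Q S₀ / (V X) = 221 × 2770 / (2029 × 3610) = 0.08358 d⁻¹.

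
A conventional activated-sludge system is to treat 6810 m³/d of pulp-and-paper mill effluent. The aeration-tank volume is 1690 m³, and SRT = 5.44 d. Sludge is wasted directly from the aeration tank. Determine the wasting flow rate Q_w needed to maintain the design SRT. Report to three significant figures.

Q_w ≈ 311 m³/d

With mixed-liquor wasting, θ_c = V/Q_w, so Q_w = V/θ_c = 1690/5.44 = 310.7 m³/d.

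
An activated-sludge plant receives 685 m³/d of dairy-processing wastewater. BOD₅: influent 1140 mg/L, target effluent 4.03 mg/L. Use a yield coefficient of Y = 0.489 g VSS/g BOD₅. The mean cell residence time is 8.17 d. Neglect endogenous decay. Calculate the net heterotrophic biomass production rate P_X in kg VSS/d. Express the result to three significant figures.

Since k_d ≈ 0, Y_obs = Y = 0.489 g VSS/g BOD₅.
Substrate removed = Q·(S₀ − S) = 685 m³/d × (1140 − 4.03) g/m³ = 7.78×10^5 g/d = 778.1 kg/d.
So the net sludge growth is P_X = 0.4890 × 778.1 = 380.5 kg VSS/d.

P_X ≈ 381 kg VSS/d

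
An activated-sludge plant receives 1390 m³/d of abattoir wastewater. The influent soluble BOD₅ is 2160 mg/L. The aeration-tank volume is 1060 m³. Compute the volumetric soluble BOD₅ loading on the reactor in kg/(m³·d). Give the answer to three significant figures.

Applied soluble BOD₅ load per unit volume = Q·S₀/V = (1390 × 2160/1000)/1060 = 2.832 kg soluble BOD₅·m⁻³·d⁻¹.

L_v ≈ 2.83 kg soluble BOD₅/(m³·d)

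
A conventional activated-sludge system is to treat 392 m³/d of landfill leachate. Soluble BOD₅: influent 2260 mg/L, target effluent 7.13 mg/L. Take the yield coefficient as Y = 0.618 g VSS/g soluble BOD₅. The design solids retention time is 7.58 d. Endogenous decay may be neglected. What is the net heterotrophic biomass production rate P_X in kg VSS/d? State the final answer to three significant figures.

P_X ≈ 546 kg VSS/d

No decay correction is needed, so Y_obs = Y = 0.618.
ΔS = 2260 − 7.13 = 2253 mg/L, so the substrate removal rate is 392 × 2253/1000 = 883.1 kg soluble BOD₅/d.
So the net sludge growth is P_X = 0.6180 × 883.1 = 545.8 kg VSS/d.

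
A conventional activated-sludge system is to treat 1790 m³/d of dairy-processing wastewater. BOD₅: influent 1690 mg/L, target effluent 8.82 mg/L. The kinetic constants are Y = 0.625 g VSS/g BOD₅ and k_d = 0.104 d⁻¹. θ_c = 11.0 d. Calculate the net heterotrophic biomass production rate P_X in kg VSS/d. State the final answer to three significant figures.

P_X ≈ 877 kg VSS/d

Observed yield with endogenous decay: Y_obs = Y / (1 + k_d·θ_c) = 0.625 / (1 + 0.104 × 11.0) = 0.625 / 2.144 = 0.2915 g VSS/g BOD₅.
Substrate removed = Q·(S₀ − S) = 1790 m³/d × (1690 − 8.82) g/m³ = 3.01×10^6 g/d = 3009 kg/d.
Biomass produced: P_X = Y_obs·Q·ΔS = 0.2915 × 3009 ≈ 877.2 kg VSS/d.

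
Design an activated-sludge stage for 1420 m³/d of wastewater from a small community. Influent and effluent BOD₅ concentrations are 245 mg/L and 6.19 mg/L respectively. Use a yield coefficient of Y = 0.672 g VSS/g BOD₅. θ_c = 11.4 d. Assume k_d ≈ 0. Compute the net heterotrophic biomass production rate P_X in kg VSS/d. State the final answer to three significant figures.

P_X ≈ 228 kg VSS/d

Since k_d ≈ 0, Y_obs = Y = 0.672 g VSS/g BOD₅.
Q·(S₀ − S) = 1420 × (245 − 6.19) × 10⁻³ = 339.1 kg/d removed.
P_X = Y_obs · Q(S₀ − S) = 0.6720 × 339.1 = 227.9 kg VSS/d.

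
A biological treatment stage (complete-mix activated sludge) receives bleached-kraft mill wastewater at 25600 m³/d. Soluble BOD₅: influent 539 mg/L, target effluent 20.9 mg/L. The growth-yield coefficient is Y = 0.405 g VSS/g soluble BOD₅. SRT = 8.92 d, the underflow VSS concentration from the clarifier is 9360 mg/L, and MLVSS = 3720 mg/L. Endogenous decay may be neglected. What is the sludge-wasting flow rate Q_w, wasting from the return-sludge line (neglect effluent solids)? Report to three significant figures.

Q_w ≈ 574 m³/d

Biomass mass balance (decay neglected): V·X = Y·Q·(S₀ − S)·θ_c, so V = 0.405 × 25600 × (539 − 20.9) × 8.92 / 3720 = 12880 m³.
Q_w = (V·X)/(θ_c X_r) = 12880 × 3720 / (8.92 × 9360) = 573.9 m³/d.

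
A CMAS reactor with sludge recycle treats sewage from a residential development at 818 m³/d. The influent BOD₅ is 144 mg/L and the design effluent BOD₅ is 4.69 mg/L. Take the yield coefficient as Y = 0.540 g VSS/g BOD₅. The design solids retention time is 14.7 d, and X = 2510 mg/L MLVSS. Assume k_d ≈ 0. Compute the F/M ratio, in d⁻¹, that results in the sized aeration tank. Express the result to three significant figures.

F/M ≈ 0.130 d⁻¹

With k_d = 0 the design equation reduces to V = Y Q (S₀−S) θ_c / X = 0.540 × 818 × (144 − 4.69) × 14.7 / 2510 = 360.4 m³.
Food-to-microorganism ratio F/M = Q S₀ / (V X) = 818 × 144 / (360.4 × 2510) = 0.1302 d⁻¹.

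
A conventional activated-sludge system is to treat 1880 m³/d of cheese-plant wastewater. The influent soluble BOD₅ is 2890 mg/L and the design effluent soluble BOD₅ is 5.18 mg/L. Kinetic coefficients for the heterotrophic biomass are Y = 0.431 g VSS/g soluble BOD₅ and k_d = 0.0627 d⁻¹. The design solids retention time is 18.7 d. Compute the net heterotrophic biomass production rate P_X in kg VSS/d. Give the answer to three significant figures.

Observed yield with endogenous decay: Y_obs = Y / (1 + k_d·θ_c) = 0.431 / (1 + 0.0627 × 18.7) = 0.431 / 2.172 = 0.1984 g VSS/g soluble BOD₅.
Mass of soluble BOD₅ removed per day: Q(S₀ − S) = 1880 × 2885 g/m³ = 5423 kg/d.
Biomass produced: P_X = Y_obs·Q·ΔS = 0.1984 × 5423 ≈ 1076 kg VSS/d.

P_X ≈ 1080 kg VSS/d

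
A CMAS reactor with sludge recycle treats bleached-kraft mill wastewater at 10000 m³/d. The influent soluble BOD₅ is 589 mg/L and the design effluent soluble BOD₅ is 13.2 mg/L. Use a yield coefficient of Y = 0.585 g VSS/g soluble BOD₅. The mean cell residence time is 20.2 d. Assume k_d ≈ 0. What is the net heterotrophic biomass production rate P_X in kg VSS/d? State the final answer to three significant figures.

P_X ≈ 3370 kg VSS/d

With endogenous decay neglected, the observed yield equals the true yield: Y_obs = Y = 0.585 g VSS/g soluble BOD₅.
Mass of soluble BOD₅ removed per day: Q(S₀ − S) = 10000 × 575.8 g/m³ = 5758 kg/d.
Biomass produced: P_X = Y_obs·Q·ΔS = 0.5850 × 5758 ≈ 3368 kg VSS/d.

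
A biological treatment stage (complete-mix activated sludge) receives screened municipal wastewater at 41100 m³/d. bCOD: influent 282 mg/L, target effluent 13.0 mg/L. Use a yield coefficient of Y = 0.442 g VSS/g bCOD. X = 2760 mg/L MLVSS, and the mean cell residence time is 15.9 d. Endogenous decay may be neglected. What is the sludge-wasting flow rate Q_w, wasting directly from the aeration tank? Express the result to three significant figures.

V·X = Y·Q·ΔS·θ_c gives V = 0.442 × 41100 × (282 − 13.0) × 15.9 / 2760 = 28152 m³.
Wasting from the aeration tank: Q_w = V / θ_c = 28152 / 15.9 = 1771 m³/d.

Q_w ≈ 1770 m³/d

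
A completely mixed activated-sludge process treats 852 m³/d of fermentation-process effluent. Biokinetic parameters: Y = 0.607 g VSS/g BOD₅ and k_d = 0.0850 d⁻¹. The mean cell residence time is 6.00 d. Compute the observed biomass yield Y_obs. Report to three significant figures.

Y_obs ≈ 0.402 g VSS/g BOD₅

Y_obs = Y / (1 + k_d θ_c) = 0.607 / (1 + 0.0850 × 6.00) = 0.607 / 1.510 = 0.4020.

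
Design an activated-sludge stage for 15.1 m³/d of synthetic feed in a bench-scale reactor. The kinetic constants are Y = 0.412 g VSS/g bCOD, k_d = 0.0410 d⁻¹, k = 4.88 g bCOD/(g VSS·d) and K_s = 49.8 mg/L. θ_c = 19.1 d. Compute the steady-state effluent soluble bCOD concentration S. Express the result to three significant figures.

For a completely mixed reactor with recycle the Lawrence–McCarty relation gives S = K_s·(1 + k_d·θ_c) / [θ_c·(Y·k − k_d) − 1] = 49.8 × (1 + 0.0410 × 19.1) / [19.1 × (0.412 × 4.88 − 0.0410) − 1] = 88.80 / 36.62 = 2.425 mg/L.

S ≈ 2.42 mg/L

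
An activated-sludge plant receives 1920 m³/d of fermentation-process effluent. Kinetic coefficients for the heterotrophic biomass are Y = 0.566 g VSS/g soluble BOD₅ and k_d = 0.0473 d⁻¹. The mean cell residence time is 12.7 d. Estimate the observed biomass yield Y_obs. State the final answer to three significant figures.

The observed yield is Y_obs = Y/(1 + k_d·θ_c) = 0.566 / (1 + 0.0473 × 12.7) = 0.566 / 1.601 = 0.3536 g VSS per g soluble BOD₅ removed.

Y_obs ≈ 0.354 g VSS/g soluble BOD₅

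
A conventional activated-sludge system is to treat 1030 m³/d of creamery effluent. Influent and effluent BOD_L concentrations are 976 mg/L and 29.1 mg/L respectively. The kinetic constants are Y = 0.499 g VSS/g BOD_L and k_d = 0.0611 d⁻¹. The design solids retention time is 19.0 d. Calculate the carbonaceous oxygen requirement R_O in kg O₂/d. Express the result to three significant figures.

The observed yield is Y_obs = Y/(1 + k_d·θ_c) = 0.499 / (1 + 0.0611 × 19.0) = 0.499 / 2.161 = 0.2309 g VSS per g BOD_L removed.
Mass of BOD_L removed per day: Q(S₀ − S) = 1030 × 946.9 g/m³ = 975.3 kg/d.
P_X = Y_obs·Q·(S₀ − S) = 0.2309 × 975.3 = 225.2 kg VSS/d.
R_O = Q·(S₀ − S) − 1.42·P_X = 975.3 − 1.42 × 225.2 = 655.5 kg O₂/d.

R_O ≈ 655 kg O₂/d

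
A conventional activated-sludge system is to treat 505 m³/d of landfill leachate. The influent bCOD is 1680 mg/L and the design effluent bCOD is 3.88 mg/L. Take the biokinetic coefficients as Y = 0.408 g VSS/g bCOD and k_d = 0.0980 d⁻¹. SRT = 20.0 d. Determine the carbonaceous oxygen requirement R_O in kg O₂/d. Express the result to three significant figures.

Observed yield with endogenous decay: Y_obs = Y / (1 + k_d·θ_c) = 0.408 / (1 + 0.0980 × 20.0) = 0.408 / 2.960 = 0.1378 g VSS/g bCOD.
Substrate removed = Q·(S₀ − S) = 505 m³/d × (1680 − 3.88) g/m³ = 8.46×10^5 g/d = 846.4 kg/d.
Net sludge production P_X = 0.1378 × 846.4 = 116.7 kg VSS/d.
Carbonaceous O₂ demand = substrate oxidised − cell-mass equivalent = 846.4 − 1.42 × 116.7 = 680.8 kg O₂/d.

R_O ≈ 681 kg O₂/d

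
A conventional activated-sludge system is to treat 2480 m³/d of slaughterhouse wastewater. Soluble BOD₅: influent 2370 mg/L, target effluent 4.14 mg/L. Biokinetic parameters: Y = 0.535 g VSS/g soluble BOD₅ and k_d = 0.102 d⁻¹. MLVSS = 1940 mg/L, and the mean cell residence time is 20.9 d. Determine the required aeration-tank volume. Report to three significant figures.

V ≈ 10800 m³

Rearranging the biomass balance for a CMAS with decay, V = Y·Q·ΔS·θ_c / [X·(1+k_d θ_c)] = 0.535 × 2480 × (2370 − 4.14) × 20.9 / [1940 × (1 + 0.102 × 20.9)] = 6.56×10^7 / 6076 = 10798 m³.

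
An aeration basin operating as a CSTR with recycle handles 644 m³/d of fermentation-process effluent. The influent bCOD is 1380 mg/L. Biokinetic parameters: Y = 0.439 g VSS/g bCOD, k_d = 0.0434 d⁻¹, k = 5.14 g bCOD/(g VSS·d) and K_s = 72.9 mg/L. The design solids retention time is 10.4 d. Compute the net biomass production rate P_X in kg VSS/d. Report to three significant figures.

From the Monod/SRT balance for a CMAS, S = K_s·(1+k_d θ_c)/[θ_c·(Y k − k_d) − 1] = 72.9 × (1 + 0.0434 × 10.4) / [10.4 × (0.439 × 5.14 − 0.0434) − 1] = 105.8 / 22.02 = 4.806 mg/L.
The observed yield is Y_obs = Y/(1 + k_d·θ_c) = 0.439 / (1 + 0.0434 × 10.4) = 0.439 / 1.451 = 0.3025 g VSS per g bCOD removed.
Q·(S₀ − S) = 644 × (1380 − 4.81) × 10⁻³ = 885.6 kg/d removed.
P_X = Y_obs · Q(S₀ − S) = 0.3025 × 885.6 = 267.9 kg VSS/d.

P_X ≈ 268 kg VSS/d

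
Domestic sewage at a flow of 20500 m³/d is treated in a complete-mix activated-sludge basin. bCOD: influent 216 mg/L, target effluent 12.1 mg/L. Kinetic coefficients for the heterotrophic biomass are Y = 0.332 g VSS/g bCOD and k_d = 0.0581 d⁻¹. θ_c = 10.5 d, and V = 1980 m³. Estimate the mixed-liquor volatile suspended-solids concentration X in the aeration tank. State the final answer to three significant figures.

From V·X·(1 + k_d·θ_c) = Y·Q·(S₀ − S)·θ_c: X = 0.332 × 20500 × (216 − 12.1) × 10.5 / [1980 × (1 + 0.0581 × 10.5)] = 4571 mg/L.

X ≈ 4570 mg/L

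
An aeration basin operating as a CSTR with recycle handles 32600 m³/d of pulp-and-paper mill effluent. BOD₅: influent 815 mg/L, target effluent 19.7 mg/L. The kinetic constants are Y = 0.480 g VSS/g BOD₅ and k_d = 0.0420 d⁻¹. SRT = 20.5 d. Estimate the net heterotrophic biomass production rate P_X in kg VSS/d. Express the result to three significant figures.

P_X ≈ 6690 kg VSS/d

Y_obs = Y / (1 + k_d θ_c) = 0.480 / (1 + 0.0420 × 20.5) = 0.480 / 1.861 = 0.2579.
Mass of BOD₅ removed per day: Q(S₀ − S) = 32600 × 795.3 g/m³ = 25927 kg/d.
Biomass produced: P_X = Y_obs·Q·ΔS = 0.2579 × 25927 ≈ 6687 kg VSS/d.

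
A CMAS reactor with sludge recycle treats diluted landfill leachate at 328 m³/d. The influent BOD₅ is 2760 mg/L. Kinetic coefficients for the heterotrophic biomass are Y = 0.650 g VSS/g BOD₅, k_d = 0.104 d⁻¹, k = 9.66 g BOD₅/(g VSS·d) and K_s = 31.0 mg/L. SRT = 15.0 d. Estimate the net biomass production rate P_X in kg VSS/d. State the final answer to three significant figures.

From the Monod/SRT balance for a CMAS, S = K_s·(1+k_d θ_c)/[θ_c·(Y k − k_d) − 1] = 31.0 × (1 + 0.104 × 15.0) / [15.0 × (0.650 × 9.66 − 0.104) − 1] = 79.36 / 91.62 = 0.8661 mg/L.
Y_obs = Y / (1 + k_d θ_c) = 0.650 / (1 + 0.104 × 15.0) = 0.650 / 2.560 = 0.2539.
ΔS = 2760 − 0.866 = 2759 mg/L, so the substrate removal rate is 328 × 2759/1000 = 905.0 kg BOD₅/d.
Biomass produced: P_X = Y_obs·Q·ΔS = 0.2539 × 905.0 ≈ 229.8 kg VSS/d.

P_X ≈ 230 kg VSS/d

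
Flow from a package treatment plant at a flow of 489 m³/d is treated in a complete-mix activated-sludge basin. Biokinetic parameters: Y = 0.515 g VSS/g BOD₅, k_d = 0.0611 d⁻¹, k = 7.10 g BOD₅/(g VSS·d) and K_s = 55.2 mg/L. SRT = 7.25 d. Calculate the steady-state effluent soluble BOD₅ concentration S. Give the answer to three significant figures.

From the Monod/SRT balance for a CMAS, S = K_s·(1+k_d θ_c)/[θ_c·(Y k − k_d) − 1] = 55.2 × (1 + 0.0611 × 7.25) / [7.25 × (0.515 × 7.10 − 0.0611) − 1] = 79.65 / 25.07 = 3.178 mg/L.

S ≈ 3.18 mg/L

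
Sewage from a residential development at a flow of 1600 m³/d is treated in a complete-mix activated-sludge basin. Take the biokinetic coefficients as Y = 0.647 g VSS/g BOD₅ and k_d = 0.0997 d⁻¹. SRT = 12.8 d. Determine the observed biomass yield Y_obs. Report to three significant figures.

Correct the yield for decay: Y_obs = Y/(1 + k_d θ_c) = 0.647 / (1 + 0.0997 × 12.8) = 0.647 / 2.276 = 0.2843.

Y_obs ≈ 0.284 g VSS/g BOD₅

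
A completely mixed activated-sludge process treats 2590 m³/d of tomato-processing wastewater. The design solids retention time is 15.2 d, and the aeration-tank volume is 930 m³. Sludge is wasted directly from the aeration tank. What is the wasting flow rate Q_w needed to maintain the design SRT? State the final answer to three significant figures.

Q_w ≈ 61.2 m³/d

For wasting at MLVSS concentration, Q_w = V/θ_c = 930.0/15.2 = 61.18 m³/d.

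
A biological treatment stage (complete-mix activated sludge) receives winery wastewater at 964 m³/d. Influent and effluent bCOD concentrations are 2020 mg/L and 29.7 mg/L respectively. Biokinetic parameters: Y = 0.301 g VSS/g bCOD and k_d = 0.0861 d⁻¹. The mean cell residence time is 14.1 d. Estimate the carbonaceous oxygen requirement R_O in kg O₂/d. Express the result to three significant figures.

R_O ≈ 1550 kg O₂/d

Observed yield with endogenous decay: Y_obs = Y / (1 + k_d·θ_c) = 0.301 / (1 + 0.0861 × 14.1) = 0.301 / 2.214 = 0.1360 g VSS/g bCOD.
ΔS = 2020 − 29.7 = 1990 mg/L, so the substrate removal rate is 964 × 1990/1000 = 1919 kg bCOD/d.
P_X = Y_obs·Q·(S₀ − S) = 0.1360 × 1919 = 260.8 kg VSS/d.
R_O = Q·(S₀ − S) − 1.42·P_X = 1919 − 1.42 × 260.8 = 1548 kg O₂/d.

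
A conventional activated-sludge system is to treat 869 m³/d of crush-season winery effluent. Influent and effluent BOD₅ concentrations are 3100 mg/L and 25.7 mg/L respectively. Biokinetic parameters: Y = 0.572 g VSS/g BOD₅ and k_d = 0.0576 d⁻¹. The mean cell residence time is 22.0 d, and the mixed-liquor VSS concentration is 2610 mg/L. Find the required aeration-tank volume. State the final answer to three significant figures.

V ≈ 5680 m³

Rearranging the biomass balance for a CMAS with decay, V = Y·Q·ΔS·θ_c / [X·(1+k_d θ_c)] = 0.572 × 869 × (3100 − 25.7) × 22.0 / [2610 × (1 + 0.0576 × 22.0)] = 3.36×10^7 / 5917 = 5681 m³.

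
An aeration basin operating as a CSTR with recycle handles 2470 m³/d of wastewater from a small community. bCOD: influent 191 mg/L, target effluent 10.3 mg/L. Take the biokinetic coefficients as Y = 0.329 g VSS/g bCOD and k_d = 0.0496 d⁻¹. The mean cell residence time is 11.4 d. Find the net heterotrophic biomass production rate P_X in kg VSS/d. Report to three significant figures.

Y_obs = Y / (1 + k_d θ_c) = 0.329 / (1 + 0.0496 × 11.4) = 0.329 / 1.565 = 0.2102.
Mass of bCOD removed per day: Q(S₀ − S) = 2470 × 180.7 g/m³ = 446.3 kg/d.
Net biomass production P_X = Y_obs × Q·(S₀ − S) = 0.2102 × 446.3 = 93.80 kg VSS/d.

P_X ≈ 93.8 kg VSS/d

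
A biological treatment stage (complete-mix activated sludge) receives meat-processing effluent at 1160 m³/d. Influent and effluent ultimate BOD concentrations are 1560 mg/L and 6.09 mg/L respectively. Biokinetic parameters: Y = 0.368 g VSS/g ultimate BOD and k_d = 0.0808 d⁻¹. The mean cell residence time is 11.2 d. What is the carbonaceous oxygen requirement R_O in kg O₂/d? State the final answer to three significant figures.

R_O ≈ 1310 kg O₂/d

Y_obs = Y / (1 + k_d θ_c) = 0.368 / (1 + 0.0808 × 11.2) = 0.368 / 1.905 = 0.1932.
ΔS = 1560 − 6.09 = 1554 mg/L, so the substrate removal rate is 1160 × 1554/1000 = 1803 kg ultimate BOD/d.
P_X = Y_obs·Q·(S₀ − S) = 0.1932 × 1803 = 348.2 kg VSS/d.
Carbonaceous O₂ demand = substrate oxidised − cell-mass equivalent = 1803 − 1.42 × 348.2 = 1308 kg O₂/d.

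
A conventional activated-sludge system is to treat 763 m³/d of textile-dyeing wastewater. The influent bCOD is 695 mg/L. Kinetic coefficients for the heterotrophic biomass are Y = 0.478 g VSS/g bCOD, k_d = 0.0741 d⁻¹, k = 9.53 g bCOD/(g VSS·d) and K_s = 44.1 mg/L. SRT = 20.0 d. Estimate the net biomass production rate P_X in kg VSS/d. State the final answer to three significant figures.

P_X ≈ 102 kg VSS/d

From the Monod/SRT balance for a CMAS, S = K_s·(1+k_d θ_c)/[θ_c·(Y k − k_d) − 1] = 44.1 × (1 + 0.0741 × 20.0) / [20.0 × (0.478 × 9.53 − 0.0741) − 1] = 109.5 / 88.62 = 1.235 mg/L.
Observed yield with endogenous decay: Y_obs = Y / (1 + k_d·θ_c) = 0.478 / (1 + 0.0741 × 20.0) = 0.478 / 2.482 = 0.1926 g VSS/g bCOD.
Substrate removed = Q·(S₀ − S) = 763 m³/d × (695 − 1.24) g/m³ = 5.29×10^5 g/d = 529.3 kg/d.
Biomass produced: P_X = Y_obs·Q·ΔS = 0.1926 × 529.3 ≈ 101.9 kg VSS/d.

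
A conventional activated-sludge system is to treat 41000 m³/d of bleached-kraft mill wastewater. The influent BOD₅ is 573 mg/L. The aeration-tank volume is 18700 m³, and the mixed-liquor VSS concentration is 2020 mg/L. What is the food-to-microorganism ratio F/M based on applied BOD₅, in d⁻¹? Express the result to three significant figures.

F/M = Q·S₀ / (V·X) = 41000 × 573 / (18700 × 2020) = 0.6219 g BOD₅·(g VSS·d)⁻¹.

F/M ≈ 0.622 d⁻¹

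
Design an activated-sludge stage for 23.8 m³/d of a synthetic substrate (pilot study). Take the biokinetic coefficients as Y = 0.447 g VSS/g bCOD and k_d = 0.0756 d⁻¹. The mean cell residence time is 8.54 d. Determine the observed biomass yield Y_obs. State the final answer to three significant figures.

Y_obs ≈ 0.272 g VSS/g bCOD

The observed yield is Y_obs = Y/(1 + k_d·θ_c) = 0.447 / (1 + 0.0756 × 8.54) = 0.447 / 1.646 = 0.2716 g VSS per g bCOD removed.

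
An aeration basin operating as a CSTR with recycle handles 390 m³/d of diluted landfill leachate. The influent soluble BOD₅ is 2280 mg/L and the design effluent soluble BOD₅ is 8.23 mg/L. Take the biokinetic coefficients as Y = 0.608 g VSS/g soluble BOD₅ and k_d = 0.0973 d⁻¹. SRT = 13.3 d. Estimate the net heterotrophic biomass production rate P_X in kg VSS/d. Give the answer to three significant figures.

Observed yield with endogenous decay: Y_obs = Y / (1 + k_d·θ_c) = 0.608 / (1 + 0.0973 × 13.3) = 0.608 / 2.294 = 0.2650 g VSS/g soluble BOD₅.
Q·(S₀ − S) = 390 × (2280 − 8.23) × 10⁻³ = 886.0 kg/d removed.
So the net sludge growth is P_X = 0.2650 × 886.0 = 234.8 kg VSS/d.

P_X ≈ 235 kg VSS/d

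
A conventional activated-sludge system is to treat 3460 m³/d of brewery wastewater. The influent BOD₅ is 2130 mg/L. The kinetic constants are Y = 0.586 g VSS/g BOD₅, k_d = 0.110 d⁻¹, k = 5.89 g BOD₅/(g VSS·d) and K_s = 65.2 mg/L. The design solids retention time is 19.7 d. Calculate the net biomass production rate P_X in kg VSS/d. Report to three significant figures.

P_X ≈ 1360 kg VSS/d

From the Monod/SRT balance for a CMAS, S = K_s·(1+k_d θ_c)/[θ_c·(Y k − k_d) − 1] = 65.2 × (1 + 0.110 × 19.7) / [19.7 × (0.586 × 5.89 − 0.110) − 1] = 206.5 / 64.83 = 3.185 mg/L.
The observed yield is Y_obs = Y/(1 + k_d·θ_c) = 0.586 / (1 + 0.110 × 19.7) = 0.586 / 3.167 = 0.1850 g VSS per g BOD₅ removed.
Mass of BOD₅ removed per day: Q(S₀ − S) = 3460 × 2127 g/m³ = 7359 kg/d.
Net biomass production P_X = Y_obs × Q·(S₀ − S) = 0.1850 × 7359 = 1362 kg VSS/d.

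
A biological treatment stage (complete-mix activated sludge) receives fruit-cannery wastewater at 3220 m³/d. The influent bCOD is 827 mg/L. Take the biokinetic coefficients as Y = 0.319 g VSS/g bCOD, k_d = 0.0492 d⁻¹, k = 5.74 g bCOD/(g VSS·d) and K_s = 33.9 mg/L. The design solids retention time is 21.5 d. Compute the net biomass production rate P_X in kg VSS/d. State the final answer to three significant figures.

P_X ≈ 412 kg VSS/d

For a completely mixed reactor with recycle the Lawrence–McCarty relation gives S = K_s·(1 + k_d·θ_c) / [θ_c·(Y·k − k_d) − 1] = 33.9 × (1 + 0.0492 × 21.5) / [21.5 × (0.319 × 5.74 − 0.0492) − 1] = 69.76 / 37.31 = 1.870 mg/L.
The observed yield is Y_obs = Y/(1 + k_d·θ_c) = 0.319 / (1 + 0.0492 × 21.5) = 0.319 / 2.058 = 0.1550 g VSS per g bCOD removed.
Mass of bCOD removed per day: Q(S₀ − S) = 3220 × 825.1 g/m³ = 2657 kg/d.
P_X = Y_obs · Q(S₀ − S) = 0.1550 × 2657 = 411.9 kg VSS/d.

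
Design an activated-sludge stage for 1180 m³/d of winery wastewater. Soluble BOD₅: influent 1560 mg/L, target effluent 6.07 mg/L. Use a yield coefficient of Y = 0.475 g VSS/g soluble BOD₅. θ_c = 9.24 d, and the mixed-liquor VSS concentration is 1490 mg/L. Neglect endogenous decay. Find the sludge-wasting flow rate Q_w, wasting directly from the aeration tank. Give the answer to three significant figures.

Biomass mass balance (decay neglected): V·X = Y·Q·(S₀ − S)·θ_c, so V = 0.475 × 1180 × (1560 − 6.07) × 9.24 / 1490 = 5401 m³.
With mixed-liquor wasting, θ_c = V/Q_w, so Q_w = V/θ_c = 5401/9.24 = 584.5 m³/d.

Q_w ≈ 585 m³/d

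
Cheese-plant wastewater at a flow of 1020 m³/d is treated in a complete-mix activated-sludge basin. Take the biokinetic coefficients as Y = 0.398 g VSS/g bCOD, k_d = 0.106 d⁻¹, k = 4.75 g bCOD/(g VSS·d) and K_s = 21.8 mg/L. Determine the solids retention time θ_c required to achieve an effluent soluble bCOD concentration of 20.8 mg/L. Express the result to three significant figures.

From 1/θ_c = Y·k·S/(K_s + S) − k_d: Y·k·S/(K_s+S) = 0.398 × 4.75 × 20.8 / (21.8 + 20.8) = 0.9231 d⁻¹.
θ_c = 1/(μ − k_d) = 1/(0.9231 − 0.106) = 1/0.8171 = 1.224 d.

θ_c ≈ 1.22 d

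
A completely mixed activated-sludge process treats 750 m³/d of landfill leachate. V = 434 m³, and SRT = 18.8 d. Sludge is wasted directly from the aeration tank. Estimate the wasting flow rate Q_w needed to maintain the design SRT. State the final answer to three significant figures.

Q_w ≈ 23.1 m³/d

For wasting at MLVSS concentration, Q_w = V/θ_c = 434.0/18.8 = 23.09 m³/d.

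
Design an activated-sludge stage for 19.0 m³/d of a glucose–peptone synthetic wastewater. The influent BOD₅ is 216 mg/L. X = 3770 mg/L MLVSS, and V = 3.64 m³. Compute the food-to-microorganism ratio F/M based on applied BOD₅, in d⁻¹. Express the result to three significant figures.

F/M ≈ 0.299 d⁻¹

F/M = applied load / biomass = Q·S₀/(V·X) = 19.0 × 216 / (3.640 × 3770) = 0.2991 d⁻¹.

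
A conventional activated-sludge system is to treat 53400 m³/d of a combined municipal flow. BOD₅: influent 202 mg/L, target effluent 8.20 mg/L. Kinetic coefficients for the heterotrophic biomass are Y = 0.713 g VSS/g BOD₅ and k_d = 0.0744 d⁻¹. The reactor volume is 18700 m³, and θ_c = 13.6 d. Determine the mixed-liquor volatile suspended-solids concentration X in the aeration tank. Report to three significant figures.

X = Y·Q·ΔS·θ_c / [V·(1 + k_d θ_c)] = 0.713 × 53400 × (202 − 8.20) × 13.6 / [18700 × (1 + 0.0744 × 13.6)] = 2667 mg/L.

X ≈ 2670 mg/L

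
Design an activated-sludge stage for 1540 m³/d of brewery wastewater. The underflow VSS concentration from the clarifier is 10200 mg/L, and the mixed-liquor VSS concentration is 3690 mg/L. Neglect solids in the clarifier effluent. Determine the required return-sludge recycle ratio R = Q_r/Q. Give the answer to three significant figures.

Mass balance around the secondary clarifier (neglecting effluent solids): R = X / (X_r − X) = 3690 / (10200 − 3690) = 0.5668.

R ≈ 0.567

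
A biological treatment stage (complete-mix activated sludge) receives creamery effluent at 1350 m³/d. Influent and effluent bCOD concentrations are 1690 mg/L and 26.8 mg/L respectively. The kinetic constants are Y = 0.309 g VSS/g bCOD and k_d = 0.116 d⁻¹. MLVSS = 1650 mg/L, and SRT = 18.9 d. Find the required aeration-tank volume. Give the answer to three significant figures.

V ≈ 2490 m³

Rearranging the biomass balance for a CMAS with decay, V = Y·Q·ΔS·θ_c / [X·(1+k_d θ_c)] = 0.309 × 1350 × (1690 − 26.8) × 18.9 / [1650 × (1 + 0.116 × 18.9)] = 1.31×10^7 / 5267 = 2489 m³.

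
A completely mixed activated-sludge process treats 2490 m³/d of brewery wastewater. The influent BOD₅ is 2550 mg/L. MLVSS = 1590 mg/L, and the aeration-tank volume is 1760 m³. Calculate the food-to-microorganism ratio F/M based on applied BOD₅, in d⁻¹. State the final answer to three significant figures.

Food-to-microorganism ratio F/M = Q S₀ / (V X) = 2490 × 2550 / (1760 × 1590) = 2.269 d⁻¹.

F/M ≈ 2.27 d⁻¹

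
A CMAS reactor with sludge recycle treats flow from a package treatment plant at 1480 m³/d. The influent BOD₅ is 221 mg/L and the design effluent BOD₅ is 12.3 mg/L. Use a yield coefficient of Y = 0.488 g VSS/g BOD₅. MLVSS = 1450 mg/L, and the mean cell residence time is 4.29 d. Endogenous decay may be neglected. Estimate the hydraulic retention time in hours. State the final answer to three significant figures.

τ ≈ 7.23 h

Biomass mass balance (decay neglected): V·X = Y·Q·(S₀ − S)·θ_c, so V = 0.488 × 1480 × (221 − 12.3) × 4.29 / 1450 = 446.0 m³.
Hydraulic retention time τ = V/Q = 446.0 / 1480 = 0.3013 d = 7.232 h.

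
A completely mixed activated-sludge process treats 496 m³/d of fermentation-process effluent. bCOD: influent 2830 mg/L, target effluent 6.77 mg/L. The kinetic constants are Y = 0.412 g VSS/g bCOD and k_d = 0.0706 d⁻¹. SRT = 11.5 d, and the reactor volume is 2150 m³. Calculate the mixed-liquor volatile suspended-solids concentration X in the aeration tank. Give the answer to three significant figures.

X ≈ 1700 mg/L

X = Y·Q·ΔS·θ_c / [V·(1 + k_d θ_c)] = 0.412 × 496 × (2830 − 6.77) × 11.5 / [2150 × (1 + 0.0706 × 11.5)] = 1703 mg/L.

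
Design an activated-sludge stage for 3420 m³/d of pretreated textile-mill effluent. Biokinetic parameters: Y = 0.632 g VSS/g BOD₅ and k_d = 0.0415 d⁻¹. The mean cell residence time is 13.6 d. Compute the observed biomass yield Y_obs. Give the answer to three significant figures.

Y_obs ≈ 0.404 g VSS/g BOD₅

Y_obs = Y / (1 + k_d θ_c) = 0.632 / (1 + 0.0415 × 13.6) = 0.632 / 1.564 = 0.4040.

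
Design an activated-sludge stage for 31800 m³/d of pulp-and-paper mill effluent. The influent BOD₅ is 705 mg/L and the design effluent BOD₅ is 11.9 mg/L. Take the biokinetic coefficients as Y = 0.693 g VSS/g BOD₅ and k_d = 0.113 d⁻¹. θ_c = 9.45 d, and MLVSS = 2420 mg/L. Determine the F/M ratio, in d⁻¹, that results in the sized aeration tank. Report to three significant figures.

Steady-state biomass mass balance: V·X·(1 + k_d·θ_c) = Y·Q·(S₀ − S)·θ_c, so V = 0.693 × 31800 × (705 − 11.9) × 9.45 / [2420 × (1 + 0.113 × 9.45)] = 1.44×10^8 / 5004 = 28844 m³.
F/M = Q·S₀ / (V·X) = 31800 × 705 / (28844 × 2420) = 0.3212 g BOD₅·(g VSS·d)⁻¹.

F/M ≈ 0.321 d⁻¹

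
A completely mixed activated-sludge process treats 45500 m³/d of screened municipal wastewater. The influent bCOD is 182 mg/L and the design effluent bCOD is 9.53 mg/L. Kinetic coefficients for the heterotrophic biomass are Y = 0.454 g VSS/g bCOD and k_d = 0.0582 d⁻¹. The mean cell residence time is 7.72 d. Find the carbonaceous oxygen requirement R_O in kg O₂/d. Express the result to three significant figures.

The observed yield is Y_obs = Y/(1 + k_d·θ_c) = 0.454 / (1 + 0.0582 × 7.72) = 0.454 / 1.449 = 0.3133 g VSS per g bCOD removed.
Substrate removed = Q·(S₀ − S) = 45500 m³/d × (182 − 9.53) g/m³ = 7.85×10^6 g/d = 7847 kg/d.
Net sludge production P_X = 0.3133 × 7847 = 2458 kg VSS/d.
R_O = Q·ΔS − 1.42 P_X = 7847 − 3491 = 4357 kg O₂/d.

R_O ≈ 4360 kg O₂/d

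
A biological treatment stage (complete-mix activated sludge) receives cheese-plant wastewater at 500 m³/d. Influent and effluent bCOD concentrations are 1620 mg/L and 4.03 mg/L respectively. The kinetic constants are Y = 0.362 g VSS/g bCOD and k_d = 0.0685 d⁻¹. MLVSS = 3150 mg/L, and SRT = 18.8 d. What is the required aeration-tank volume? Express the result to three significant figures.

Rearranging the biomass balance for a CMAS with decay, V = Y·Q·ΔS·θ_c / [X·(1+k_d θ_c)] = 0.362 × 500 × (1620 − 4.03) × 18.8 / [3150 × (1 + 0.0685 × 18.8)] = 5.5×10^6 / 7207 = 763.0 m³.

V ≈ 763 m³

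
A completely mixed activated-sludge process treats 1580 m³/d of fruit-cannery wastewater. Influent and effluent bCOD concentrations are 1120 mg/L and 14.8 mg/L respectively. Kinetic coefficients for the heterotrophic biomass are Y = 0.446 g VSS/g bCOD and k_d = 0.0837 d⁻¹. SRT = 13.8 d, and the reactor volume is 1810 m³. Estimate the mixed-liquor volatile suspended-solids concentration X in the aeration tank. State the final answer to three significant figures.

X ≈ 2760 mg/L

X = Y·Q·ΔS·θ_c / [V·(1 + k_d θ_c)] = 0.446 × 1580 × (1120 − 14.8) × 13.8 / [1810 × (1 + 0.0837 × 13.8)] = 2755 mg/L.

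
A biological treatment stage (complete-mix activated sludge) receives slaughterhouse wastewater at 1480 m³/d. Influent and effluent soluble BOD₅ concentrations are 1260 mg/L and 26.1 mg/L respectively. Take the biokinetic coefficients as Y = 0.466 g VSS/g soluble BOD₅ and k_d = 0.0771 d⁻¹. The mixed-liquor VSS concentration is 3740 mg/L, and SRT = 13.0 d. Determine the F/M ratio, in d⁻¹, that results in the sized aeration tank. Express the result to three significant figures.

F/M ≈ 0.338 d⁻¹

Rearranging the biomass balance for a CMAS with decay, V = Y·Q·ΔS·θ_c / [X·(1+k_d θ_c)] = 0.466 × 1480 × (1260 − 26.1) × 13.0 / [3740 × (1 + 0.0771 × 13.0)] = 1.11×10^7 / 7489 = 1477 m³.
F/M = Q·S₀ / (V·X) = 1480 × 1260 / (1477 × 3740) = 0.3375 g soluble BOD₅·(g VSS·d)⁻¹.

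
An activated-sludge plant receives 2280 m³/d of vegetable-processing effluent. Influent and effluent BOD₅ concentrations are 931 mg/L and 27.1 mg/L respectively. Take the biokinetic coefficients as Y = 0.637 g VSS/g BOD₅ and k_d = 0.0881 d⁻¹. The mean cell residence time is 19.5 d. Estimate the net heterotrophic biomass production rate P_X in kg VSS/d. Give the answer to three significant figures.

P_X ≈ 483 kg VSS/d

Observed yield with endogenous decay: Y_obs = Y / (1 + k_d·θ_c) = 0.637 / (1 + 0.0881 × 19.5) = 0.637 / 2.718 = 0.2344 g VSS/g BOD₅.
Mass of BOD₅ removed per day: Q(S₀ − S) = 2280 × 903.9 g/m³ = 2061 kg/d.
P_X = Y_obs · Q(S₀ − S) = 0.2344 × 2061 = 483.0 kg VSS/d.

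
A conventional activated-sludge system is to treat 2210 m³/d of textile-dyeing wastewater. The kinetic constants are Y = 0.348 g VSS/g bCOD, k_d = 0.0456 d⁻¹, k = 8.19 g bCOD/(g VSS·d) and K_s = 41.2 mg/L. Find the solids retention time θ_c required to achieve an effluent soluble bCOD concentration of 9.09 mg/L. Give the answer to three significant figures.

At the target effluent, Y k S/(K_s+S) = 0.348×8.19×9.09/50.29 = 0.5152 d⁻¹.
Then 1/θ_c = μ − k_d = 0.5152 − 0.0456 = 0.4696 d⁻¹, giving θ_c = 2.130 d.

θ_c ≈ 2.13 d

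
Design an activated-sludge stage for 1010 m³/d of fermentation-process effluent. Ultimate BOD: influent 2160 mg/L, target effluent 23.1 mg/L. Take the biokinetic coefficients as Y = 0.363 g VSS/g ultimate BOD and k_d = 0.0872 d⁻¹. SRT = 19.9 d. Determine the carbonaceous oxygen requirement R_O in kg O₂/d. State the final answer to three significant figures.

The observed yield is Y_obs = Y/(1 + k_d·θ_c) = 0.363 / (1 + 0.0872 × 19.9) = 0.363 / 2.735 = 0.1327 g VSS per g ultimate BOD removed.
Mass of ultimate BOD removed per day: Q(S₀ − S) = 1010 × 2137 g/m³ = 2158 kg/d.
Net sludge production P_X = 0.1327 × 2158 = 286.4 kg VSS/d.
R_O = Q·ΔS − 1.42 P_X = 2158 − 406.7 = 1752 kg O₂/d.

R_O ≈ 1750 kg O₂/d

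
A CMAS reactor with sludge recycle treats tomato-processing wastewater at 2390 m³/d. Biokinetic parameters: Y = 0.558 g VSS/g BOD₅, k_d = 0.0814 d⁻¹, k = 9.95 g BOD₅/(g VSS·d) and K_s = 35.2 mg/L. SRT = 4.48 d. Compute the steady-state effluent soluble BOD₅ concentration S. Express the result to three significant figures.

Effluent substrate depends only on kinetics and SRT: S = K_s(1 + k_d θ_c) / [θ_c(Yk − k_d) − 1] = 35.2 × (1 + 0.0814 × 4.48) / [4.48 × (0.558 × 9.95 − 0.0814) − 1] = 48.04 / 23.51 = 2.043 mg/L.

S ≈ 2.04 mg/L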